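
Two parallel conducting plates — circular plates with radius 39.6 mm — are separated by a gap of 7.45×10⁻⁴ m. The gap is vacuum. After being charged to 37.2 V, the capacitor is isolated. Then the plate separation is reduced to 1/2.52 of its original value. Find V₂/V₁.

Isolated ⇒ Q is held fixed.
C₂ = 2.52 C₁ and V = Q/C, so V₂/V₁ = C₁/C₂ = 0.397.

0.397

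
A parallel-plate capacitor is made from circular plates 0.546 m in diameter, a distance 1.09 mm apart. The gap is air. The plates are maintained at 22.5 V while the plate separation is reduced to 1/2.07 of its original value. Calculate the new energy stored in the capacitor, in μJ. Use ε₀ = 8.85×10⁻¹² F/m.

A = π(0.546/2 m)² = 0.234 m².
Initially C₁ = ε₀A/d = 8.85×10⁻¹² × 0.234 / 1.09×10⁻³ = 1.90×10⁻⁹ F.
U₁ = 4.81×10⁻⁷ J.
Battery connected ⇒ V is held fixed. C₂ = 2.07 C₁ and U = ½CV², so U₂/U₁ = C₂/C₁ = 2.07.
U₂ = 2.07 × 4.81×10⁻⁷ = 9.96×10⁻⁷ J.

0.996 μJ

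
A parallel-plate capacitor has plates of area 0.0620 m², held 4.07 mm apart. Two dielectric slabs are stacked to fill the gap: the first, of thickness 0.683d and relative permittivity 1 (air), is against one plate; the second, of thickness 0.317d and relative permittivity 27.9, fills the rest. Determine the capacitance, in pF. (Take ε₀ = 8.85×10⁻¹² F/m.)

194 pF

Stacked slabs ⇒ two capacitors in series, each with the full plate area.
C₁ = κ₁ε₀A/d₁ = 1.00 × 8.85×10⁻¹² × 6.20×10⁻² / 2.78×10⁻³ = 1.97×10⁻¹⁰ F.
C₂ = κ₂ε₀A/d₂ = 27.9 × 8.85×10⁻¹² × 6.20×10⁻² / 1.29×10⁻³ = 1.19×10⁻⁸ F.
C = (1/C₁ + 1/C₂)⁻¹ = 1.94×10⁻¹⁰ F.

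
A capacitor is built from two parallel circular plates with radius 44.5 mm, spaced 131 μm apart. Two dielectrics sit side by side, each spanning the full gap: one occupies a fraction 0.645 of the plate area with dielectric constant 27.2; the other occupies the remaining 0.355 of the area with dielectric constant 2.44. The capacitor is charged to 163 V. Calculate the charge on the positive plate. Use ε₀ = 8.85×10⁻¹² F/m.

Q ≈ 1.26 μC

A = π(44.5 mm)² = 6.22×10⁻³ m².
Side-by-side slabs ⇒ two capacitors in parallel, each spanning the full gap.
C₁ = κ₁ε₀A₁/d = 27.2 × 8.85×10⁻¹² × 4.01×10⁻³ / 1.31×10⁻⁴ = 7.37×10⁻⁹ F.
C₂ = κ₂ε₀A₂/d = 2.44 × 8.85×10⁻¹² × 2.21×10⁻³ / 1.31×10⁻⁴ = 3.64×10⁻¹⁰ F.
C = C₁ + C₂ = 7.74×10⁻⁹ F.
Q = CV = 7.74×10⁻⁹ × 163 = 1.26×10⁻⁶ C.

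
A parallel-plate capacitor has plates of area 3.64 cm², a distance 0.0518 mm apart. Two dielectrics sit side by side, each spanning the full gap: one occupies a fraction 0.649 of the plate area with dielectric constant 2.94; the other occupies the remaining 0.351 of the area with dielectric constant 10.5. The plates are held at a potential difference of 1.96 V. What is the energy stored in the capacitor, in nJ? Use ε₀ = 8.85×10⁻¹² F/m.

0.668 nJ

A = 3.64 cm² = 3.64×10⁻⁴ m².
Side-by-side slabs ⇒ two capacitors in parallel, each spanning the full gap.
C₁ = κ₁ε₀A₁/d = 2.94 × 8.85×10⁻¹² × 2.36×10⁻⁴ / 5.18×10⁻⁵ = 1.19×10⁻¹⁰ F.
C₂ = κ₂ε₀A₂/d = 10.5 × 8.85×10⁻¹² × 1.28×10⁻⁴ / 5.18×10⁻⁵ = 2.29×10⁻¹⁰ F.
C = C₁ + C₂ = 3.48×10⁻¹⁰ F.
U = ½CV² = ½ × 3.48×10⁻¹⁰ × (1.96)² = 6.68×10⁻¹⁰ J.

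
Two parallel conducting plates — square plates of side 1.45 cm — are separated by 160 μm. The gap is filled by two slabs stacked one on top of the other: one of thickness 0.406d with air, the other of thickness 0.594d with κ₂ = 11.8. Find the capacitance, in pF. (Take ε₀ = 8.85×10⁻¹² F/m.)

25.5 pF

A = (1.45 cm)² = 2.10×10⁻⁴ m².
Stacked slabs ⇒ two capacitors in series, each with the full plate area.
C₁ = κ₁ε₀A/d₁ = 1.00 × 8.85×10⁻¹² × 2.10×10⁻⁴ / 6.50×10⁻⁵ = 2.86×10⁻¹¹ F.
C₂ = κ₂ε₀A/d₂ = 11.8 × 8.85×10⁻¹² × 2.10×10⁻⁴ / 9.50×10⁻⁵ = 2.31×10⁻¹⁰ F.
C = (1/C₁ + 1/C₂)⁻¹ = 2.55×10⁻¹¹ F.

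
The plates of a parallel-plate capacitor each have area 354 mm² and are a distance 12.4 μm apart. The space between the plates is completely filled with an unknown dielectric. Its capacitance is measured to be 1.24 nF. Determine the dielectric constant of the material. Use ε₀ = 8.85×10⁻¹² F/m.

κ ≈ 4.91

A = 354 mm² = 3.54×10⁻⁴ m².
κ = Cd/(ε₀A) = 1.24×10⁻⁹ × 1.24×10⁻⁵ / (8.85×10⁻¹² × 3.54×10⁻⁴) = 4.91.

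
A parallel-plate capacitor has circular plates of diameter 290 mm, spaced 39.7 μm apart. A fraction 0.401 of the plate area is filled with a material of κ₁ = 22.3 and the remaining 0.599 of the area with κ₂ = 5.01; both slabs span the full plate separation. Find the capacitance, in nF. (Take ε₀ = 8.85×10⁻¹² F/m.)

A = π(290/2 mm)² = 6.61×10⁻² m².
Side-by-side slabs ⇒ two capacitors in parallel, each spanning the full gap.
C₁ = κ₁ε₀A₁/d = 22.3 × 8.85×10⁻¹² × 2.65×10⁻² / 3.97×10⁻⁵ = 1.32×10⁻⁷ F.
C₂ = κ₂ε₀A₂/d = 5.01 × 8.85×10⁻¹² × 3.96×10⁻² / 3.97×10⁻⁵ = 4.42×10⁻⁸ F.
C = C₁ + C₂ = 1.76×10⁻⁷ F.

C ≈ 176 nF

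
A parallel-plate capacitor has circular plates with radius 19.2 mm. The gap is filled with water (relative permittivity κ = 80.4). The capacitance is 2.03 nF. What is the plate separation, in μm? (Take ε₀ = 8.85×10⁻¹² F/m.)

A = π(19.2 mm)² = 1.16×10⁻³ m².
d = κε₀A/C = 80.4 × 8.85×10⁻¹² × 1.16×10⁻³ / 2.03×10⁻⁹ = 4.06×10⁻⁴ m.

406 μm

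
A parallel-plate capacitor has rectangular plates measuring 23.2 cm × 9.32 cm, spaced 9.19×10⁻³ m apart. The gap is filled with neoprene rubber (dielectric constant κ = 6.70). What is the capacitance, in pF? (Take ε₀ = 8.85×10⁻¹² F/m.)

140 pF

A = 23.2 × 9.32 cm² = 2.16×10⁻² m².
C = κε₀A/d = 6.70 × 8.85×10⁻¹² × 2.16×10⁻² / 9.19×10⁻³ = 1.40×10⁻¹⁰ F.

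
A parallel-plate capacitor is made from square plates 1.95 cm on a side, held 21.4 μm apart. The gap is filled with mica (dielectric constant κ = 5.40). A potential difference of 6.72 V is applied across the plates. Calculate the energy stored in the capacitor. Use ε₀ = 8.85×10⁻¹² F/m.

U ≈ 19.2 nJ

A = (1.95 cm)² = 3.80×10⁻⁴ m².
C = κε₀A/d = 5.40 × 8.85×10⁻¹² × 3.80×10⁻⁴ / 2.14×10⁻⁵ = 8.49×10⁻¹⁰ F.
U = ½CV² = ½ × 8.49×10⁻¹⁰ × (6.72)² = 1.92×10⁻⁸ J.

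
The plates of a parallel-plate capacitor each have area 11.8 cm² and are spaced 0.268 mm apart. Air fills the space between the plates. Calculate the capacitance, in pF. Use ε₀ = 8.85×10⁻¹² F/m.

A = 11.8 cm² = 1.18×10⁻³ m².
C = ε₀A/d = 8.85×10⁻¹² × 1.18×10⁻³ / 2.68×10⁻⁴ = 3.90×10⁻¹¹ F.

C ≈ 39.0 pF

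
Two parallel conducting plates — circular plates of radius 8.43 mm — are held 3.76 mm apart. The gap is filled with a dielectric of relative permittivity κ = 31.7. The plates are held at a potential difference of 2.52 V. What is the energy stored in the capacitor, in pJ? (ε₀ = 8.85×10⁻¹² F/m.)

U ≈ 52.9 pJ

A = π(8.43 mm)² = 2.23×10⁻⁴ m².
C = κε₀A/d = 31.7 × 8.85×10⁻¹² × 2.23×10⁻⁴ / 3.76×10⁻³ = 1.67×10⁻¹¹ F.
U = ½CV² = ½ × 1.67×10⁻¹¹ × (2.52)² = 5.29×10⁻¹¹ J.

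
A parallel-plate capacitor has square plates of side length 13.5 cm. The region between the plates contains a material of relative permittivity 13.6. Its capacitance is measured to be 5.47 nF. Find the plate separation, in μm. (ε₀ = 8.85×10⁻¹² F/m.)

401 μm

A = (13.5 cm)² = 1.82×10⁻² m².
d = κε₀A/C = 13.6 × 8.85×10⁻¹² × 1.82×10⁻² / 5.47×10⁻⁹ = 4.01×10⁻⁴ m.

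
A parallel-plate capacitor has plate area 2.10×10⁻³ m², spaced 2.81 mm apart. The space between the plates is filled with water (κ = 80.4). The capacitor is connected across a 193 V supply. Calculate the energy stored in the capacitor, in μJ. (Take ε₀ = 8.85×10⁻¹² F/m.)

9.90 μJ

C = κε₀A/d = 80.4 × 8.85×10⁻¹² × 2.10×10⁻³ / 2.81×10⁻³ = 5.32×10⁻¹⁰ F.
U = ½CV² = ½ × 5.32×10⁻¹⁰ × (193)² = 9.90×10⁻⁶ J.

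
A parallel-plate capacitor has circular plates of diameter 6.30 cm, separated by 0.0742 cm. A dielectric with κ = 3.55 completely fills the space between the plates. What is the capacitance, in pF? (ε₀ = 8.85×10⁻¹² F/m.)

132 pF

A = π(6.30/2 cm)² = 3.12×10⁻³ m².
C = κε₀A/d = 3.55 × 8.85×10⁻¹² × 3.12×10⁻³ / 7.42×10⁻⁴ = 1.32×10⁻¹⁰ F.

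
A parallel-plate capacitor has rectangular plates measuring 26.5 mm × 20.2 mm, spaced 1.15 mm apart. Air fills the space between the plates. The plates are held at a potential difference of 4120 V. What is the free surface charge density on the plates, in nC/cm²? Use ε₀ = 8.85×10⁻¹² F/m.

A = 26.5 × 20.2 mm² = 5.35×10⁻⁴ m².
C = ε₀A/d = 8.85×10⁻¹² × 5.35×10⁻⁴ / 1.15×10⁻³ = 4.12×10⁻¹² F.
σ = Q/A = CV/A = 4.12×10⁻¹² × 4120 / 5.35×10⁻⁴ = 3.17×10⁻⁵ C/m².

σ ≈ 3.17 nC/cm²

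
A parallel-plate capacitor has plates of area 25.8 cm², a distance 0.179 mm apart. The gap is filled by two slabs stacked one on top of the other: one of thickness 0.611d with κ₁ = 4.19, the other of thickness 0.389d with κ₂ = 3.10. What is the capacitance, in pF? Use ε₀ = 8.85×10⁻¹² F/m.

A = 25.8 cm² = 2.58×10⁻³ m².
Stacked slabs ⇒ two capacitors in series, each with the full plate area.
C₁ = κ₁ε₀A/d₁ = 4.19 × 8.85×10⁻¹² × 2.58×10⁻³ / 1.09×10⁻⁴ = 8.75×10⁻¹⁰ F.
C₂ = κ₂ε₀A/d₂ = 3.10 × 8.85×10⁻¹² × 2.58×10⁻³ / 6.96×10⁻⁵ = 1.02×10⁻⁹ F.
C = (1/C₁ + 1/C₂)⁻¹ = 4.70×10⁻¹⁰ F.

C ≈ 470 pF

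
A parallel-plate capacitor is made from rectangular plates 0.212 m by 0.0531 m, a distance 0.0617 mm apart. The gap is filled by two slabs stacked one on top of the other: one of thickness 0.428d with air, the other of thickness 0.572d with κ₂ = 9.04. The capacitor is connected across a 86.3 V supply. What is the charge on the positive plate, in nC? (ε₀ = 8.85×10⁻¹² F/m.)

A = 0.212 × 0.0531 m² = 1.13×10⁻² m².
Stacked slabs ⇒ two capacitors in series, each with the full plate area.
C₁ = κ₁ε₀A/d₁ = 1.00 × 8.85×10⁻¹² × 1.13×10⁻² / 2.64×10⁻⁵ = 3.77×10⁻⁹ F.
C₂ = κ₂ε₀A/d₂ = 9.04 × 8.85×10⁻¹² × 1.13×10⁻² / 3.53×10⁻⁵ = 2.55×10⁻⁸ F.
C = (1/C₁ + 1/C₂)⁻¹ = 3.29×10⁻⁹ F.
Q = CV = 3.29×10⁻⁹ × 86.3 = 2.84×10⁻⁷ C.

284 nC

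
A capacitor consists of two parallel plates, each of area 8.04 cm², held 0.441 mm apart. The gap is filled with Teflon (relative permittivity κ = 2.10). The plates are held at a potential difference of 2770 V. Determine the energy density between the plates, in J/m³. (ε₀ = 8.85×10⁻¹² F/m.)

E = V/d = 2770 / 4.41×10⁻⁴ = 6.28×10⁶ V/m.
u = ½κε₀E² = ½ × 2.10 × 8.85×10⁻¹² × (6.28×10⁶)² = 3.67×10² J/m³.

u ≈ 367 J/m³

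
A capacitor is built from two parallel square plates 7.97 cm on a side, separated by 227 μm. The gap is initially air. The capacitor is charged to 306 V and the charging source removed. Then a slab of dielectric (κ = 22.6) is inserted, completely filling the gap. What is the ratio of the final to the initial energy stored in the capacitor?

U₂/U₁ ≈ 0.0442

Isolated ⇒ Q is held fixed.
C₂ = 22.6 C₁ and U = Q²/(2C), so U₂/U₁ = C₁/C₂ = 0.0442.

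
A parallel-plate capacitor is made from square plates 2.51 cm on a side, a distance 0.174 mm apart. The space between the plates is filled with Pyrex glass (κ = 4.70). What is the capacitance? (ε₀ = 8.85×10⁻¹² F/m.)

C ≈ 151 pF

A = (2.51 cm)² = 6.30×10⁻⁴ m².
C = κε₀A/d = 4.70 × 8.85×10⁻¹² × 6.30×10⁻⁴ / 1.74×10⁻⁴ = 1.51×10⁻¹⁰ F.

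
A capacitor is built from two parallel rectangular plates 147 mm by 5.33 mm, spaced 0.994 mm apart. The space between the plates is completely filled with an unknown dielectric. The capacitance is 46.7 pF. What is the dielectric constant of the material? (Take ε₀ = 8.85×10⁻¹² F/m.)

A = 147 × 5.33 mm² = 7.84×10⁻⁴ m².
κ = Cd/(ε₀A) = 4.67×10⁻¹¹ × 9.94×10⁻⁴ / (8.85×10⁻¹² × 7.84×10⁻⁴) = 6.69.

6.69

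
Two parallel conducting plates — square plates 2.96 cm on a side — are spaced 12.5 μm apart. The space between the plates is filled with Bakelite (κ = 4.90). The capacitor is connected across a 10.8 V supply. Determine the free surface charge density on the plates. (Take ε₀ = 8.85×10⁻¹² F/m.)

37.5 μC/m²

A = (2.96 cm)² = 8.76×10⁻⁴ m².
C = κε₀A/d = 4.90 × 8.85×10⁻¹² × 8.76×10⁻⁴ / 1.25×10⁻⁵ = 3.04×10⁻⁹ F.
σ = Q/A = CV/A = 3.04×10⁻⁹ × 10.8 / 8.76×10⁻⁴ = 3.75×10⁻⁵ C/m².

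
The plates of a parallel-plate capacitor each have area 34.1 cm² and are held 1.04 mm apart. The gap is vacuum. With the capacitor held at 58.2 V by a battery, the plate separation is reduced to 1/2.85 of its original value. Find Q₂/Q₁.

Battery connected ⇒ V is held fixed.
C₂ = 2.85 C₁ and Q = CV, so Q₂/Q₁ = C₂/C₁ = 2.85.

Q₂/Q₁ ≈ 2.85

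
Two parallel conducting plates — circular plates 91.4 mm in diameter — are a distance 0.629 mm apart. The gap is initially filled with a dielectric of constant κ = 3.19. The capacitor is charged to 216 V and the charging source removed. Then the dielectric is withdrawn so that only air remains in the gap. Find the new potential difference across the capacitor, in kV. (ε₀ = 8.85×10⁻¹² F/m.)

A = π(91.4/2 mm)² = 6.56×10⁻³ m².
Initially C₁ = κε₀A/d = 3.19 × 8.85×10⁻¹² × 6.56×10⁻³ / 6.29×10⁻⁴ = 2.94×10⁻¹⁰ F.
V₁ = 2.16×10² V.
Isolated ⇒ Q is held fixed. C₂ = 0.313 C₁ and V = Q/C, so V₂/V₁ = C₁/C₂ = 3.19.
V₂ = 3.19 × 2.16×10² = 6.89×10² V.

0.689 kV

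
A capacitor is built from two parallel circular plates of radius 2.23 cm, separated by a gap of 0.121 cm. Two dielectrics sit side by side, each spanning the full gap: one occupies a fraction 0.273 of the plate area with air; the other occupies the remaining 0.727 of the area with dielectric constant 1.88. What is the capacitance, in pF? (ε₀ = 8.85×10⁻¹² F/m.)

C ≈ 18.7 pF

A = π(2.23 cm)² = 1.56×10⁻³ m².
Side-by-side slabs ⇒ two capacitors in parallel, each spanning the full gap.
C₁ = κ₁ε₀A₁/d = 1.00 × 8.85×10⁻¹² × 4.27×10⁻⁴ / 1.21×10⁻³ = 3.12×10⁻¹² F.
C₂ = κ₂ε₀A₂/d = 1.88 × 8.85×10⁻¹² × 1.14×10⁻³ / 1.21×10⁻³ = 1.56×10⁻¹¹ F.
C = C₁ + C₂ = 1.87×10⁻¹¹ F.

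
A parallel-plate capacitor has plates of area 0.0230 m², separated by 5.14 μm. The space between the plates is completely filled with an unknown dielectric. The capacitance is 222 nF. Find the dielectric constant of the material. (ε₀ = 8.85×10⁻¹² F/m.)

5.61

κ = Cd/(ε₀A) = 2.22×10⁻⁷ × 5.14×10⁻⁶ / (8.85×10⁻¹² × 2.30×10⁻²) = 5.61.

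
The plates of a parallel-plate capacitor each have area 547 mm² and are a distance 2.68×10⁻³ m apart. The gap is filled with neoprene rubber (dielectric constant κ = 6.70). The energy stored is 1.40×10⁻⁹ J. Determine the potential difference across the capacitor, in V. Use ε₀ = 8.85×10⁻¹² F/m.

A = 547 mm² = 5.47×10⁻⁴ m².
C = κε₀A/d = 6.70 × 8.85×10⁻¹² × 5.47×10⁻⁴ / 2.68×10⁻³ = 1.21×10⁻¹¹ F.
V = √(2U/C) = √(2 × 1.40×10⁻⁹ / 1.21×10⁻¹¹) = 15.2 V.

15.2 V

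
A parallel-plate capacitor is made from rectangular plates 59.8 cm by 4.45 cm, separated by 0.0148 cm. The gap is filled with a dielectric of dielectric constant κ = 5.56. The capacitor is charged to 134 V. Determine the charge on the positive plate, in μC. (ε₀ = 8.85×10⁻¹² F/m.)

Q ≈ 1.19 μC

A = 59.8 × 4.45 cm² = 2.66×10⁻² m².
C = κε₀A/d = 5.56 × 8.85×10⁻¹² × 2.66×10⁻² / 1.48×10⁻⁴ = 8.85×10⁻⁹ F.
Q = CV = 8.85×10⁻⁹ × 134 = 1.19×10⁻⁶ C.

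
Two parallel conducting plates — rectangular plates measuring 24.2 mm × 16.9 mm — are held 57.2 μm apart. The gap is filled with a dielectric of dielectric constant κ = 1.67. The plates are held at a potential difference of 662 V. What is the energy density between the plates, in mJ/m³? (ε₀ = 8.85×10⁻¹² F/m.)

u ≈ 9.90×10⁵ mJ/m³

E = V/d = 662 / 5.72×10⁻⁵ = 1.16×10⁷ V/m.
u = ½κε₀E² = ½ × 1.67 × 8.85×10⁻¹² × (1.16×10⁷)² = 9.90×10² J/m³.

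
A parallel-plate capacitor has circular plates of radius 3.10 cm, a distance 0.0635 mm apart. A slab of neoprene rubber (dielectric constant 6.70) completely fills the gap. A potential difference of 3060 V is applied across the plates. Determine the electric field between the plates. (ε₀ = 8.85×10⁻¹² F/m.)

E = V/d = 3060 / 6.35×10⁻⁵ = 4.82×10⁷ V/m.

48.2 MV/m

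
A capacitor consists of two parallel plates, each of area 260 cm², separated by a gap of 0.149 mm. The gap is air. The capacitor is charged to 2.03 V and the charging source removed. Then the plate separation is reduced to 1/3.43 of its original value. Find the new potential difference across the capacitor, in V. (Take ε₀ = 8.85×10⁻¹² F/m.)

0.592 V

A = 260 cm² = 2.60×10⁻² m².
Initially C₁ = ε₀A/d = 8.85×10⁻¹² × 2.60×10⁻² / 1.49×10⁻⁴ = 1.54×10⁻⁹ F.
V₁ = 2.03 V.
Isolated ⇒ Q is held fixed. C₂ = 3.43 C₁ and V = Q/C, so V₂/V₁ = C₁/C₂ = 0.292.
V₂ = 0.292 × 2.03 = 0.592 V.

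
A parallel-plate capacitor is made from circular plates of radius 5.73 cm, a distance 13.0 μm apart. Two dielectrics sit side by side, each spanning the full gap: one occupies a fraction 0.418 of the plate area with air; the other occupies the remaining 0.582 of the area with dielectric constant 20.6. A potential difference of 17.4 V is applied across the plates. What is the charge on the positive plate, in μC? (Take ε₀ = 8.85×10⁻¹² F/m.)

1.52 μC

A = π(5.73 cm)² = 1.03×10⁻² m².
Side-by-side slabs ⇒ two capacitors in parallel, each spanning the full gap.
C₁ = κ₁ε₀A₁/d = 1.00 × 8.85×10⁻¹² × 4.31×10⁻³ / 1.30×10⁻⁵ = 2.94×10⁻⁹ F.
C₂ = κ₂ε₀A₂/d = 20.6 × 8.85×10⁻¹² × 6.00×10⁻³ / 1.30×10⁻⁵ = 8.42×10⁻⁸ F.
C = C₁ + C₂ = 8.71×10⁻⁸ F.
Q = CV = 8.71×10⁻⁸ × 17.4 = 1.52×10⁻⁶ C.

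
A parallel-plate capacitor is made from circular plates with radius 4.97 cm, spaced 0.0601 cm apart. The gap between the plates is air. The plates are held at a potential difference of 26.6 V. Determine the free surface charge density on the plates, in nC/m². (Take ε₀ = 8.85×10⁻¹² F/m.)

392 nC/m²

A = π(4.97 cm)² = 7.76×10⁻³ m².
C = ε₀A/d = 8.85×10⁻¹² × 7.76×10⁻³ / 6.01×10⁻⁴ = 1.14×10⁻¹⁰ F.
σ = Q/A = CV/A = 1.14×10⁻¹⁰ × 26.6 / 7.76×10⁻³ = 3.92×10⁻⁷ C/m².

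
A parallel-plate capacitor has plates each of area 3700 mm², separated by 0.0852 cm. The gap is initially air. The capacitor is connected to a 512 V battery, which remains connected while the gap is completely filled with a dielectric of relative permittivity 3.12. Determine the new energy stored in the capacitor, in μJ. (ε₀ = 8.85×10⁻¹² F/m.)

15.7 μJ

A = 3700 mm² = 3.70×10⁻³ m².
Initially C₁ = ε₀A/d = 8.85×10⁻¹² × 3.70×10⁻³ / 8.52×10⁻⁴ = 3.84×10⁻¹¹ F.
U₁ = 5.04×10⁻⁶ J.
Battery connected ⇒ V is held fixed. C₂ = 3.12 C₁ and U = ½CV², so U₂/U₁ = C₂/C₁ = 3.12.
U₂ = 3.12 × 5.04×10⁻⁶ = 1.57×10⁻⁵ J.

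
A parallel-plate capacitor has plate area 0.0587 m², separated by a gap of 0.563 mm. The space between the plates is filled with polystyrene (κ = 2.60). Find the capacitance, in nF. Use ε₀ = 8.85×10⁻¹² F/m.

2.40 nF

C = κε₀A/d = 2.60 × 8.85×10⁻¹² × 5.87×10⁻² / 5.63×10⁻⁴ = 2.40×10⁻⁹ F.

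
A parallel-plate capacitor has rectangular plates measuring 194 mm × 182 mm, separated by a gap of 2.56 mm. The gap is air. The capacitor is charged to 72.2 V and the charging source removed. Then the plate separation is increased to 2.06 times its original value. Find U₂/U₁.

U₂/U₁ ≈ 2.06

Isolated ⇒ Q is held fixed.
C₂ = 0.485 C₁ and U = Q²/(2C), so U₂/U₁ = C₁/C₂ = 2.06.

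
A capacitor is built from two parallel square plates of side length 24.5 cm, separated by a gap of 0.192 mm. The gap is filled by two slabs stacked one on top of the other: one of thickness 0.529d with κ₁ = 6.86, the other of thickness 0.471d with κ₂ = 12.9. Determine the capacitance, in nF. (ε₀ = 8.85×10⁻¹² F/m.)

C ≈ 24.4 nF

A = (24.5 cm)² = 6.00×10⁻² m².
Stacked slabs ⇒ two capacitors in series, each with the full plate area.
C₁ = κ₁ε₀A/d₁ = 6.86 × 8.85×10⁻¹² × 6.00×10⁻² / 1.02×10⁻⁴ = 3.59×10⁻⁸ F.
C₂ = κ₂ε₀A/d₂ = 12.9 × 8.85×10⁻¹² × 6.00×10⁻² / 9.04×10⁻⁵ = 7.58×10⁻⁸ F.
C = (1/C₁ + 1/C₂)⁻¹ = 2.44×10⁻⁸ F.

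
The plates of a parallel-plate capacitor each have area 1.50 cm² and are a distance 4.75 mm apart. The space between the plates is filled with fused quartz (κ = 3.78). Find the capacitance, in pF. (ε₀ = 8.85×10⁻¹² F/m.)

A = 1.50 cm² = 1.50×10⁻⁴ m².
C = κε₀A/d = 3.78 × 8.85×10⁻¹² × 1.50×10⁻⁴ / 4.75×10⁻³ = 1.06×10⁻¹² F.

C ≈ 1.06 pF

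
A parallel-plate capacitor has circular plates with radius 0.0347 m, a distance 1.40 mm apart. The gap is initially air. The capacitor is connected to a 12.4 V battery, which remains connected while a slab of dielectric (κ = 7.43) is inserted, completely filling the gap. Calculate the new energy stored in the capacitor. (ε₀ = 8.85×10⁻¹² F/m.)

A = π(0.0347 m)² = 3.78×10⁻³ m².
Initially C₁ = ε₀A/d = 8.85×10⁻¹² × 3.78×10⁻³ / 1.40×10⁻³ = 2.39×10⁻¹¹ F.
U₁ = 1.84×10⁻⁹ J.
Battery connected ⇒ V is held fixed. C₂ = 7.43 C₁ and U = ½CV², so U₂/U₁ = C₂/C₁ = 7.43.
U₂ = 7.43 × 1.84×10⁻⁹ = 1.37×10⁻⁸ J.

U ≈ 13.7 nJ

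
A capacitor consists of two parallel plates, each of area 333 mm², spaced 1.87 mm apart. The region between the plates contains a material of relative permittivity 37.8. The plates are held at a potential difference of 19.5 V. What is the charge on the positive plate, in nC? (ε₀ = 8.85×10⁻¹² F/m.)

Q ≈ 1.16 nC

A = 333 mm² = 3.33×10⁻⁴ m².
C = κε₀A/d = 37.8 × 8.85×10⁻¹² × 3.33×10⁻⁴ / 1.87×10⁻³ = 5.96×10⁻¹¹ F.
Q = CV = 5.96×10⁻¹¹ × 19.5 = 1.16×10⁻⁹ C.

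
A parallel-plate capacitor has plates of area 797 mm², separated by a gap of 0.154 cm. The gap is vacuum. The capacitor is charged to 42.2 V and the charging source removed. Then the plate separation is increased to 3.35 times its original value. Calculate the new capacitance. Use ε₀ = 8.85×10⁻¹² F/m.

C ≈ 1.37 pF

A = 797 mm² = 7.97×10⁻⁴ m².
Initially C₁ = ε₀A/d = 8.85×10⁻¹² × 7.97×10⁻⁴ / 1.54×10⁻³ = 4.58×10⁻¹² F.
C = ε₀A/d scales as 1/d, so C₂/C₁ = d₁/d₂ = 1/3.35 = 0.299.
C₂ = 0.299 × 4.58×10⁻¹² = 1.37×10⁻¹² F.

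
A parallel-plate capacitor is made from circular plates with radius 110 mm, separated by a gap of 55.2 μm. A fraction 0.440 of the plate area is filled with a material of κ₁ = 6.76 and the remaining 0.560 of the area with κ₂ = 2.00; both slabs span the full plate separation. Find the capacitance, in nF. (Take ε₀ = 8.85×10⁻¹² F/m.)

A = π(110 mm)² = 3.80×10⁻² m².
Side-by-side slabs ⇒ two capacitors in parallel, each spanning the full gap.
C₁ = κ₁ε₀A₁/d = 6.76 × 8.85×10⁻¹² × 1.67×10⁻² / 5.52×10⁻⁵ = 1.81×10⁻⁸ F.
C₂ = κ₂ε₀A₂/d = 2.00 × 8.85×10⁻¹² × 2.13×10⁻² / 5.52×10⁻⁵ = 6.83×10⁻⁹ F.
C = C₁ + C₂ = 2.50×10⁻⁸ F.

25.0 nF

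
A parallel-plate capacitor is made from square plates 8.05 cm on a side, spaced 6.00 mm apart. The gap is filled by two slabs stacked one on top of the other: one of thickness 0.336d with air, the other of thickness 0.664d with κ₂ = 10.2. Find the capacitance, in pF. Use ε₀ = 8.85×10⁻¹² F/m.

C ≈ 23.8 pF

A = (8.05 cm)² = 6.48×10⁻³ m².
Stacked slabs ⇒ two capacitors in series, each with the full plate area.
C₁ = κ₁ε₀A/d₁ = 1.00 × 8.85×10⁻¹² × 6.48×10⁻³ / 2.02×10⁻³ = 2.84×10⁻¹¹ F.
C₂ = κ₂ε₀A/d₂ = 10.2 × 8.85×10⁻¹² × 6.48×10⁻³ / 3.98×10⁻³ = 1.47×10⁻¹⁰ F.
C = (1/C₁ + 1/C₂)⁻¹ = 2.38×10⁻¹¹ F.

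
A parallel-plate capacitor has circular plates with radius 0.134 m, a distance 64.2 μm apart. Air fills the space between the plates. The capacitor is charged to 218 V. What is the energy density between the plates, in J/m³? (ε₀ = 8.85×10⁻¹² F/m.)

E = V/d = 218 / 6.42×10⁻⁵ = 3.40×10⁶ V/m.
u = ½ε₀E² = ½ × 8.85×10⁻¹² × (3.40×10⁶)² = 51.0 J/m³.

51.0 J/m³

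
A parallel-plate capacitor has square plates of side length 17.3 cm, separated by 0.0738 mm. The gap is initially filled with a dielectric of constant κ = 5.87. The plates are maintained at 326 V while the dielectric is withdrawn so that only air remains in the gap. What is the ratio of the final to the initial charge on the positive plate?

Battery connected ⇒ V is held fixed.
C₂ = 0.170 C₁ and Q = CV, so Q₂/Q₁ = C₂/C₁ = 0.170.

Q₂/Q₁ ≈ 0.170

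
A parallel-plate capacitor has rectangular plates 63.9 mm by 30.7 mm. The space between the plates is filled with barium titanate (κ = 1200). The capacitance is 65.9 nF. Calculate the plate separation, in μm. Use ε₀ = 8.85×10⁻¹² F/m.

d ≈ 316 μm

A = 63.9 × 30.7 mm² = 1.96×10⁻³ m².
d = κε₀A/C = 1200 × 8.85×10⁻¹² × 1.96×10⁻³ / 6.59×10⁻⁸ = 3.16×10⁻⁴ m.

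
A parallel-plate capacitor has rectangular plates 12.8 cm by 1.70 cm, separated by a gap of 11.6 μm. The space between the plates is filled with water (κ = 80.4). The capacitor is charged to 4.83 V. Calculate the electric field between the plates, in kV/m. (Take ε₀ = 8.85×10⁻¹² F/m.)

416 kV/m

E = V/d = 4.83 / 1.16×10⁻⁵ = 4.16×10⁵ V/m.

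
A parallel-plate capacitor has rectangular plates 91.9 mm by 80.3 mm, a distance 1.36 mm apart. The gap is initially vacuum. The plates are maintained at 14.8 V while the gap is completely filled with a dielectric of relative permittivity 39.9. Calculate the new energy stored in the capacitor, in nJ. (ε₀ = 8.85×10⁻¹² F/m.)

210 nJ

A = 91.9 × 80.3 mm² = 7.38×10⁻³ m².
Initially C₁ = ε₀A/d = 8.85×10⁻¹² × 7.38×10⁻³ / 1.36×10⁻³ = 4.80×10⁻¹¹ F.
U₁ = 5.26×10⁻⁹ J.
Battery connected ⇒ V is held fixed. C₂ = 39.9 C₁ and U = ½CV², so U₂/U₁ = C₂/C₁ = 39.9.
U₂ = 39.9 × 5.26×10⁻⁹ = 2.10×10⁻⁷ J.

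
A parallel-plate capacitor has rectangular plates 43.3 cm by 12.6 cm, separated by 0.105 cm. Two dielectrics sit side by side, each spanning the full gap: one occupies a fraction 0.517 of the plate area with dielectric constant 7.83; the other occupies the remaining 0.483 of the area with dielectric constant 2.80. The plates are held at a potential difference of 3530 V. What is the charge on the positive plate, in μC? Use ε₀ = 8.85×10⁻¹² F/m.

A = 43.3 × 12.6 cm² = 5.46×10⁻² m².
Side-by-side slabs ⇒ two capacitors in parallel, each spanning the full gap.
C₁ = κ₁ε₀A₁/d = 7.83 × 8.85×10⁻¹² × 2.82×10⁻² / 1.05×10⁻³ = 1.86×10⁻⁹ F.
C₂ = κ₂ε₀A₂/d = 2.80 × 8.85×10⁻¹² × 2.64×10⁻² / 1.05×10⁻³ = 6.22×10⁻¹⁰ F.
C = C₁ + C₂ = 2.48×10⁻⁹ F.
Q = CV = 2.48×10⁻⁹ × 3530 = 8.77×10⁻⁶ C.

8.77 μC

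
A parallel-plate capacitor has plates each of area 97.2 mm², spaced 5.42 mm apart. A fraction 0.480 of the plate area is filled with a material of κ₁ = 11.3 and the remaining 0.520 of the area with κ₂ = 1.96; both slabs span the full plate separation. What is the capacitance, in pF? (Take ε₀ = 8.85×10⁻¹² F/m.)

A = 97.2 mm² = 9.72×10⁻⁵ m².
Side-by-side slabs ⇒ two capacitors in parallel, each spanning the full gap.
C₁ = κ₁ε₀A₁/d = 11.3 × 8.85×10⁻¹² × 4.67×10⁻⁵ / 5.42×10⁻³ = 8.61×10⁻¹³ F.
C₂ = κ₂ε₀A₂/d = 1.96 × 8.85×10⁻¹² × 5.05×10⁻⁵ / 5.42×10⁻³ = 1.62×10⁻¹³ F.
C = C₁ + C₂ = 1.02×10⁻¹² F.

1.02 pF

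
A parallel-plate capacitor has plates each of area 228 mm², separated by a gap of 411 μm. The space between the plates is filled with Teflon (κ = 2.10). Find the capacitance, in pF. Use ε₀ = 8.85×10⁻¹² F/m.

A = 228 mm² = 2.28×10⁻⁴ m².
C = κε₀A/d = 2.10 × 8.85×10⁻¹² × 2.28×10⁻⁴ / 4.11×10⁻⁴ = 1.03×10⁻¹¹ F.

10.3 pF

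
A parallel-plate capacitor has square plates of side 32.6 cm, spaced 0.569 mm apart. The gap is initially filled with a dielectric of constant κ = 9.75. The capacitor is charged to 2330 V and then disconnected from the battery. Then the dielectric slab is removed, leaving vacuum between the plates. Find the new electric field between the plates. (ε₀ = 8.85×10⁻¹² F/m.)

A = (32.6 cm)² = 0.106 m².
Initially C₁ = κε₀A/d = 9.75 × 8.85×10⁻¹² × 0.106 / 5.69×10⁻⁴ = 1.61×10⁻⁸ F.
E₁ = 4.09×10⁶ V/m.
Isolated ⇒ Q is held fixed. V₂ = Q/C₂ = V₁/0.103; E = V/d, so E₂/E₁ = (V₂/V₁)(d₁/d₂) = 9.75.
E₂ = 9.75 × 4.09×10⁶ = 3.99×10⁷ V/m.

39.9 MV/m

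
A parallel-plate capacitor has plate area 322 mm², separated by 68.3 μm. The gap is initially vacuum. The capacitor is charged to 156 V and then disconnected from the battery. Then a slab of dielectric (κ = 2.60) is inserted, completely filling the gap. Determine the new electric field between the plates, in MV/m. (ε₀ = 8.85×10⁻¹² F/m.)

E ≈ 0.878 MV/m

A = 322 mm² = 3.22×10⁻⁴ m².
Initially C₁ = ε₀A/d = 8.85×10⁻¹² × 3.22×10⁻⁴ / 6.83×10⁻⁵ = 4.17×10⁻¹¹ F.
E₁ = 2.28×10⁶ V/m.
Isolated ⇒ Q is held fixed. V₂ = Q/C₂ = V₁/2.60; E = V/d, so E₂/E₁ = (V₂/V₁)(d₁/d₂) = 0.385.
E₂ = 0.385 × 2.28×10⁶ = 8.78×10⁵ V/m.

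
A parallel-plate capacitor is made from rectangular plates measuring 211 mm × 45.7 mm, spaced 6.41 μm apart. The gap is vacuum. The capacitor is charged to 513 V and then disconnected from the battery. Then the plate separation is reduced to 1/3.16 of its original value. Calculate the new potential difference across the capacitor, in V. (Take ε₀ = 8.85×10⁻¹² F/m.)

V ≈ 162 V

A = 211 × 45.7 mm² = 9.64×10⁻³ m².
Initially C₁ = ε₀A/d = 8.85×10⁻¹² × 9.64×10⁻³ / 6.41×10⁻⁶ = 1.33×10⁻⁸ F.
V₁ = 5.13×10² V.
Isolated ⇒ Q is held fixed. C₂ = 3.16 C₁ and V = Q/C, so V₂/V₁ = C₁/C₂ = 0.316.
V₂ = 0.316 × 5.13×10² = 1.62×10² V.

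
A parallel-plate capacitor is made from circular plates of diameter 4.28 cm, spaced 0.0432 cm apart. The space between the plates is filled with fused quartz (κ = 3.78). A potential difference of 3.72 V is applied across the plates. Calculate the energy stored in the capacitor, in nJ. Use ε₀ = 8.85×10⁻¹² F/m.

U ≈ 0.771 nJ

A = π(4.28/2 cm)² = 1.44×10⁻³ m².
C = κε₀A/d = 3.78 × 8.85×10⁻¹² × 1.44×10⁻³ / 4.32×10⁻⁴ = 1.11×10⁻¹⁰ F.
U = ½CV² = ½ × 1.11×10⁻¹⁰ × (3.72)² = 7.71×10⁻¹⁰ J.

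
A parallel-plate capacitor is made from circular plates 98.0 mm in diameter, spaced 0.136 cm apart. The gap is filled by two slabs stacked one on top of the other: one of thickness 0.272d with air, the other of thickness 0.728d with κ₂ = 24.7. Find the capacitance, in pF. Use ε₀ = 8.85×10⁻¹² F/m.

A = π(98.0/2 mm)² = 7.54×10⁻³ m².
Stacked slabs ⇒ two capacitors in series, each with the full plate area.
C₁ = κ₁ε₀A/d₁ = 1.00 × 8.85×10⁻¹² × 7.54×10⁻³ / 3.70×10⁻⁴ = 1.80×10⁻¹⁰ F.
C₂ = κ₂ε₀A/d₂ = 24.7 × 8.85×10⁻¹² × 7.54×10⁻³ / 9.90×10⁻⁴ = 1.67×10⁻⁹ F.
C = (1/C₁ + 1/C₂)⁻¹ = 1.63×10⁻¹⁰ F.

163 pF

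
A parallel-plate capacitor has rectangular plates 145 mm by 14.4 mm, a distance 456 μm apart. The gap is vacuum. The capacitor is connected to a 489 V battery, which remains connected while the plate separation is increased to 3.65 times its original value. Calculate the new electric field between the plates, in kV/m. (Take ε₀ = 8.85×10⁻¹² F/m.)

A = 145 × 14.4 mm² = 2.09×10⁻³ m².
Initially C₁ = ε₀A/d = 8.85×10⁻¹² × 2.09×10⁻³ / 4.56×10⁻⁴ = 4.05×10⁻¹¹ F.
E₁ = 1.07×10⁶ V/m.
Battery connected ⇒ V is held fixed. E = V/d, so E₂/E₁ = d₁/d₂ = 0.274.
E₂ = 0.274 × 1.07×10⁶ = 2.94×10⁵ V/m.

294 kV/m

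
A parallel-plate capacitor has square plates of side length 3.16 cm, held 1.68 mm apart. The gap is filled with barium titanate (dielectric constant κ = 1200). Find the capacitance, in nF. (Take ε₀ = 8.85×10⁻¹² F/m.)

6.31 nF

A = (3.16 cm)² = 9.99×10⁻⁴ m².
C = κε₀A/d = 1200 × 8.85×10⁻¹² × 9.99×10⁻⁴ / 1.68×10⁻³ = 6.31×10⁻⁹ F.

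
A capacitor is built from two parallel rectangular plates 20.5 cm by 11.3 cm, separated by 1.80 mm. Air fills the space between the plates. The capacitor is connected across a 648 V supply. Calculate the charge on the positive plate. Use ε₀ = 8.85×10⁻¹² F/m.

A = 20.5 × 11.3 cm² = 2.32×10⁻² m².
C = ε₀A/d = 8.85×10⁻¹² × 2.32×10⁻² / 1.80×10⁻³ = 1.14×10⁻¹⁰ F.
Q = CV = 1.14×10⁻¹⁰ × 648 = 7.38×10⁻⁸ C.

73.8 nC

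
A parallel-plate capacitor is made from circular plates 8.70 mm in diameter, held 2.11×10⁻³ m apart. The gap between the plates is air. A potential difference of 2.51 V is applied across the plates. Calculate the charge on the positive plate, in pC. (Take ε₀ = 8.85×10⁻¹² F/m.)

Q ≈ 0.626 pC

A = π(8.70/2 mm)² = 5.94×10⁻⁵ m².
C = ε₀A/d = 8.85×10⁻¹² × 5.94×10⁻⁵ / 2.11×10⁻³ = 2.49×10⁻¹³ F.
Q = CV = 2.49×10⁻¹³ × 2.51 = 6.26×10⁻¹³ C.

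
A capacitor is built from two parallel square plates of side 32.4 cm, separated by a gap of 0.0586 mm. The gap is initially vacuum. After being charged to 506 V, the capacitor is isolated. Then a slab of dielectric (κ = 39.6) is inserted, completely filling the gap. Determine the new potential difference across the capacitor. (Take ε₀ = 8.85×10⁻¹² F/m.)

V ≈ 12.8 V

A = (32.4 cm)² = 0.105 m².
Initially C₁ = ε₀A/d = 8.85×10⁻¹² × 0.105 / 5.86×10⁻⁵ = 1.59×10⁻⁸ F.
V₁ = 5.06×10² V.
Isolated ⇒ Q is held fixed. C₂ = 39.6 C₁ and V = Q/C, so V₂/V₁ = C₁/C₂ = 0.0253.
V₂ = 0.0253 × 5.06×10² = 12.8 V.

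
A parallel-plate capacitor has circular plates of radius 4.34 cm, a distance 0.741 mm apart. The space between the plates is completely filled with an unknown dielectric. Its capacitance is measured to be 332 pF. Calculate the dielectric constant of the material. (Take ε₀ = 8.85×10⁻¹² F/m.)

A = π(4.34 cm)² = 5.92×10⁻³ m².
κ = Cd/(ε₀A) = 3.32×10⁻¹⁰ × 7.41×10⁻⁴ / (8.85×10⁻¹² × 5.92×10⁻³) = 4.70.

4.70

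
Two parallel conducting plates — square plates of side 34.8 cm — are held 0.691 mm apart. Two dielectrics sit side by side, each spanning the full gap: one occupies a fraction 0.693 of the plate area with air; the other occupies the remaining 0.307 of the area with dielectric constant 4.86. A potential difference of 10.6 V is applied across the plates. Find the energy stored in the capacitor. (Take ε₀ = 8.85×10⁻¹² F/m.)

A = (34.8 cm)² = 0.121 m².
Side-by-side slabs ⇒ two capacitors in parallel, each spanning the full gap.
C₁ = κ₁ε₀A₁/d = 1.00 × 8.85×10⁻¹² × 8.39×10⁻² / 6.91×10⁻⁴ = 1.07×10⁻⁹ F.
C₂ = κ₂ε₀A₂/d = 4.86 × 8.85×10⁻¹² × 3.72×10⁻² / 6.91×10⁻⁴ = 2.31×10⁻⁹ F.
C = C₁ + C₂ = 3.39×10⁻⁹ F.
U = ½CV² = ½ × 3.39×10⁻⁹ × (10.6)² = 1.90×10⁻⁷ J.

190 nJ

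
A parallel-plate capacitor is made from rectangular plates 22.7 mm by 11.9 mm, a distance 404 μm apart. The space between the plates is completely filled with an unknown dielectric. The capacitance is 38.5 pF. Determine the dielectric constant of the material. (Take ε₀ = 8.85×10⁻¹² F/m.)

κ ≈ 6.51

A = 22.7 × 11.9 mm² = 2.70×10⁻⁴ m².
κ = Cd/(ε₀A) = 3.85×10⁻¹¹ × 4.04×10⁻⁴ / (8.85×10⁻¹² × 2.70×10⁻⁴) = 6.51.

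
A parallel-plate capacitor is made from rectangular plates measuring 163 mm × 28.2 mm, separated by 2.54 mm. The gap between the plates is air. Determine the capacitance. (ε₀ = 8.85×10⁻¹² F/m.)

A = 163 × 28.2 mm² = 4.60×10⁻³ m².
C = ε₀A/d = 8.85×10⁻¹² × 4.60×10⁻³ / 2.54×10⁻³ = 1.60×10⁻¹¹ F.

16.0 pF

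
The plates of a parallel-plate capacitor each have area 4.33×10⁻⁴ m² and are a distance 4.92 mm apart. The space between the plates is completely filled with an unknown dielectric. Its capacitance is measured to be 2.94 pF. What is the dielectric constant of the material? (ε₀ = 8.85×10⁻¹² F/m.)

κ = Cd/(ε₀A) = 2.94×10⁻¹² × 4.92×10⁻³ / (8.85×10⁻¹² × 4.33×10⁻⁴) = 3.77.

κ ≈ 3.77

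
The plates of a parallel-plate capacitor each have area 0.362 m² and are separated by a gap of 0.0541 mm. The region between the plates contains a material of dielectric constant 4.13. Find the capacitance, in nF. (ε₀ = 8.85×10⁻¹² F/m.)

245 nF

C = κε₀A/d = 4.13 × 8.85×10⁻¹² × 0.362 / 5.41×10⁻⁵ = 2.45×10⁻⁷ F.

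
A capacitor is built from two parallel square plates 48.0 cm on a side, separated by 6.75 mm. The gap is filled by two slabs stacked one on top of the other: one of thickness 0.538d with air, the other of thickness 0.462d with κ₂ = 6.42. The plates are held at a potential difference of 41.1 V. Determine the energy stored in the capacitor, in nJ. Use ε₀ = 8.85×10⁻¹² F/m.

A = (48.0 cm)² = 0.230 m².
Stacked slabs ⇒ two capacitors in series, each with the full plate area.
C₁ = κ₁ε₀A/d₁ = 1.00 × 8.85×10⁻¹² × 0.230 / 3.63×10⁻³ = 5.61×10⁻¹⁰ F.
C₂ = κ₂ε₀A/d₂ = 6.42 × 8.85×10⁻¹² × 0.230 / 3.12×10⁻³ = 4.20×10⁻⁹ F.
C = (1/C₁ + 1/C₂)⁻¹ = 4.95×10⁻¹⁰ F.
U = ½CV² = ½ × 4.95×10⁻¹⁰ × (41.1)² = 4.18×10⁻⁷ J.

418 nJ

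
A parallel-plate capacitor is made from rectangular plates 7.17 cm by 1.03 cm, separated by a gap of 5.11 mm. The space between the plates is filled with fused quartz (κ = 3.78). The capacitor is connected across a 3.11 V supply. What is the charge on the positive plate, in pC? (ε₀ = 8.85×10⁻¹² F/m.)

A = 7.17 × 1.03 cm² = 7.39×10⁻⁴ m².
C = κε₀A/d = 3.78 × 8.85×10⁻¹² × 7.39×10⁻⁴ / 5.11×10⁻³ = 4.83×10⁻¹² F.
Q = CV = 4.83×10⁻¹² × 3.11 = 1.50×10⁻¹¹ C.

Q ≈ 15.0 pC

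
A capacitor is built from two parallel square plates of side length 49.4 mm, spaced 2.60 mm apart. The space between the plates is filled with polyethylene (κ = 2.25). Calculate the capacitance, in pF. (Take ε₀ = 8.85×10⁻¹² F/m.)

18.7 pF

A = (49.4 mm)² = 2.44×10⁻³ m².
C = κε₀A/d = 2.25 × 8.85×10⁻¹² × 2.44×10⁻³ / 2.60×10⁻³ = 1.87×10⁻¹¹ F.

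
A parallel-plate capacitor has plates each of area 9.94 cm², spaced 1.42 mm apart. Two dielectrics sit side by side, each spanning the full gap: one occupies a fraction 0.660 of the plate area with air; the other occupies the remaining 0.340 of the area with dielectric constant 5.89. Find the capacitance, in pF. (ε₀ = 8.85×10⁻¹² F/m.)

16.5 pF

A = 9.94 cm² = 9.94×10⁻⁴ m².
Side-by-side slabs ⇒ two capacitors in parallel, each spanning the full gap.
C₁ = κ₁ε₀A₁/d = 1.00 × 8.85×10⁻¹² × 6.56×10⁻⁴ / 1.42×10⁻³ = 4.09×10⁻¹² F.
C₂ = κ₂ε₀A₂/d = 5.89 × 8.85×10⁻¹² × 3.38×10⁻⁴ / 1.42×10⁻³ = 1.24×10⁻¹¹ F.
C = C₁ + C₂ = 1.65×10⁻¹¹ F.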